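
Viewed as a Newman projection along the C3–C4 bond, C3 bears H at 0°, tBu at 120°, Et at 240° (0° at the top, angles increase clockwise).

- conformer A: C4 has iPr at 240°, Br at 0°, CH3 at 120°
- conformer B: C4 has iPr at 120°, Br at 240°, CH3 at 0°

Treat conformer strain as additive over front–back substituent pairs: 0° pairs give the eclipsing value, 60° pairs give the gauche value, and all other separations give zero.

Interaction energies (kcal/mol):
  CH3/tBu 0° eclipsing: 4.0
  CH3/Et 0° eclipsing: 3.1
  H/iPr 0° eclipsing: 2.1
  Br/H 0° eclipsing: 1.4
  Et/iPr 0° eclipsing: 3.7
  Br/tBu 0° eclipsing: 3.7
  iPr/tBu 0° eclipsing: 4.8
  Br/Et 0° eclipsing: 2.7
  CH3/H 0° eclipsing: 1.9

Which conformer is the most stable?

A

A (eclipsed): H–Br eclipsed, tBu–CH3 eclipsed, Et–iPr eclipsed; 1.4 + 4.0 + 3.7 = 9.1 kcal/mol.
B (eclipsed): H–CH3 eclipsed, tBu–iPr eclipsed, Et–Br eclipsed; 1.9 + 4.8 + 2.7 = 9.4 kcal/mol.
A has the lowest total (9.1 kcal/mol).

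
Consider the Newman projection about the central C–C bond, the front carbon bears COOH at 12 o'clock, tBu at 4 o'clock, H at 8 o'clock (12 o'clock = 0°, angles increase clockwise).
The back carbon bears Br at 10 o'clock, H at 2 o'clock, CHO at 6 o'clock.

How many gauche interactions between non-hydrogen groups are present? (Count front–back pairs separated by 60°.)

2

Non-H gauche pairs: COOH(0°)/Br(300°); tBu(120°)/CHO(180°) — 2 interactions.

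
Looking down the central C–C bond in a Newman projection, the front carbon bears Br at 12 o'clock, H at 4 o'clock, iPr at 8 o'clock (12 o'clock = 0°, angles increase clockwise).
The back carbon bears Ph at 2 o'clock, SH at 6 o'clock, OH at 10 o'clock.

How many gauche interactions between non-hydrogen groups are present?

4

Non-H gauche pairs: Br(0°)/Ph(60°); Br(0°)/OH(300°); iPr(240°)/SH(180°); iPr(240°)/OH(300°) — 4 interactions.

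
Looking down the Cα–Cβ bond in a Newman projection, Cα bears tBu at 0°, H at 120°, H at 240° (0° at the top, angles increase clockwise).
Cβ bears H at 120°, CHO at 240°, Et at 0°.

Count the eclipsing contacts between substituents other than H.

1

Non-H eclipsing pairs: tBu(0°)/Et(0°) — 1 interaction.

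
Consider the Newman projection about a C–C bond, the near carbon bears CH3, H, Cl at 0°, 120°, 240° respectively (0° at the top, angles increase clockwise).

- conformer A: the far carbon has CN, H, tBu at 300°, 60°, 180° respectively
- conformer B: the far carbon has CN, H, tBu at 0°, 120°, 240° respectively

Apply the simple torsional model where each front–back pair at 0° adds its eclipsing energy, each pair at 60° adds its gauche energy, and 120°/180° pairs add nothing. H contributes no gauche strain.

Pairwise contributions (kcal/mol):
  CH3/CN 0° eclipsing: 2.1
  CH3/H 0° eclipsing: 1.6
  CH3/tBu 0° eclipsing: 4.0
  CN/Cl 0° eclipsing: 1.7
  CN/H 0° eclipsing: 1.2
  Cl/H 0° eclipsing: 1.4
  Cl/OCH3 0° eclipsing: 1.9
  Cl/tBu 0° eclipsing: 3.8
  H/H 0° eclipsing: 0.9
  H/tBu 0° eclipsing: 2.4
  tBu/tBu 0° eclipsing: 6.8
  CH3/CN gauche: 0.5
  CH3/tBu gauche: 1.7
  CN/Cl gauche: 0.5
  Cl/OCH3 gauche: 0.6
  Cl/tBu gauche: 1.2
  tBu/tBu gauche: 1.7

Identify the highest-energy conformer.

B

A is staggered. CH3 at 0° is gauche with CN at 300° (0.5); Cl at 240° is gauche with CN at 300° (0.5); Cl at 240° is gauche with tBu at 180° (1.2). Total 2.2 kcal/mol.
B is eclipsed. CH3 at 0° is eclipsed with CN at 0° (2.1); H at 120° is eclipsed with H at 120° (0.9); Cl at 240° is eclipsed with tBu at 240° (3.8). Total 6.8 kcal/mol.
B has the highest total (6.8 kcal/mol).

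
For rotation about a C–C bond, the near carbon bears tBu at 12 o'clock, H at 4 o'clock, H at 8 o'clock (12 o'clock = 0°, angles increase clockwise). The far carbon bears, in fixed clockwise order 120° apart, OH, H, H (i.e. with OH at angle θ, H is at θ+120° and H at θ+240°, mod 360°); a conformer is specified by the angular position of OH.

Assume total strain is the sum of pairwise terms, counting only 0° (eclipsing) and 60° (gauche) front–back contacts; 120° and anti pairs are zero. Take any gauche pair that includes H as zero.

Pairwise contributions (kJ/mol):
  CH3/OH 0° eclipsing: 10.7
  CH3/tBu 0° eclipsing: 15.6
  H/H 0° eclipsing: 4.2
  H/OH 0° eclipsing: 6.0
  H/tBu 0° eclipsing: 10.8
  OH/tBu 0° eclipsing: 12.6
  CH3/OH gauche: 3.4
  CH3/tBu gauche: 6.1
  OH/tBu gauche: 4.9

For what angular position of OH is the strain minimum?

180°

OH at 0° (eclipsed): tBu–OH eclipsed, H–H eclipsed, H–H eclipsed; 12.6 + 4.2 + 4.2 = 21.0 kJ/mol.
OH at 60° (staggered): tBu–OH gauche; 4.9 = 4.9 kJ/mol.
OH at 120° (eclipsed): tBu–H eclipsed, H–OH eclipsed, H–H eclipsed; 10.8 + 6.0 + 4.2 = 21.0 kJ/mol.
OH at 180° (staggered): no non-H gauche contacts → 0.0 kJ/mol.
OH at 240° (eclipsed): tBu–H eclipsed, H–H eclipsed, H–OH eclipsed; 10.8 + 4.2 + 6.0 = 21.0 kJ/mol.
OH at 300° (staggered): tBu–OH gauche; 4.9 = 4.9 kJ/mol.
The minimum (0.0 kJ/mol) occurs with OH at 180°.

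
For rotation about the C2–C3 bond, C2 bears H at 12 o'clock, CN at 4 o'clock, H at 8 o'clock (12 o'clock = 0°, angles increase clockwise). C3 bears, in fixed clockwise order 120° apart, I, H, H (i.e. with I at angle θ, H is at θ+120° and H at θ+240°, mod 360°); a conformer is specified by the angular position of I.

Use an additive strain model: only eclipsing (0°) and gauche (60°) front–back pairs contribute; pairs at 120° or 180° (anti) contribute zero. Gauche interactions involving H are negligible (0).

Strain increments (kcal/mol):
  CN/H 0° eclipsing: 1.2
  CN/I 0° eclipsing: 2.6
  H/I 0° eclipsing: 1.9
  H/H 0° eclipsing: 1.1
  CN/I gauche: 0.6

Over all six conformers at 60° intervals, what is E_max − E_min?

4.8 kcal/mol

I at 0° is eclipsed. H at 0° is eclipsed with I at 0° (1.9); CN at 120° is eclipsed with H at 120° (1.2); H at 240° is eclipsed with H at 240° (1.1). Total 4.2 kcal/mol.
I at 60° is staggered. CN at 120° is gauche with I at 60° (0.6). Total 0.6 kcal/mol.
I at 120° is eclipsed. H at 0° is eclipsed with H at 0° (1.1); CN at 120° is eclipsed with I at 120° (2.6); H at 240° is eclipsed with H at 240° (1.1). Total 4.8 kcal/mol.
I at 180° is staggered. CN at 120° is gauche with I at 180° (0.6). Total 0.6 kcal/mol.
I at 240° is eclipsed. H at 0° is eclipsed with H at 0° (1.1); CN at 120° is eclipsed with H at 120° (1.2); H at 240° is eclipsed with I at 240° (1.9). Total 4.2 kcal/mol.
I at 300° (staggered): no non-H gauche contacts → 0.0 kcal/mol.
Max at 120° (4.8 kcal/mol), min at 300° (0.0 kcal/mol); barrier = 4.8 kcal/mol.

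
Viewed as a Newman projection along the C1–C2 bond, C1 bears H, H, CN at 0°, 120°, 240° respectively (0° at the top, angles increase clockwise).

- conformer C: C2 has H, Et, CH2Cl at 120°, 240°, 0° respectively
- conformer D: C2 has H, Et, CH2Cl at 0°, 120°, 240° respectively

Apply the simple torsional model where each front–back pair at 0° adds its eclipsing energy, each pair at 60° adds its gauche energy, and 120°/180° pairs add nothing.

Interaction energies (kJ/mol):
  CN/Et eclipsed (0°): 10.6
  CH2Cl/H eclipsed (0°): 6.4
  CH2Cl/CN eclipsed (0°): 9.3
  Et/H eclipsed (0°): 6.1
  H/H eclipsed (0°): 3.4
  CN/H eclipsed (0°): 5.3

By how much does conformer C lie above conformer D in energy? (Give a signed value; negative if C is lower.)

+1.6 kJ/mol

C (eclipsed): H(0°)/CH2Cl(0°) eclipsed 6.4; H(120°)/H(120°) eclipsed 3.4; CN(240°)/Et(240°) eclipsed 10.6 → 20.4 kJ/mol.
D (eclipsed): H(0°)/H(0°) eclipsed 3.4; H(120°)/Et(120°) eclipsed 6.1; CN(240°)/CH2Cl(240°) eclipsed 9.3 → 18.8 kJ/mol.
E(C) − E(D) = 20.4 − 18.8 = +1.6 kJ/mol.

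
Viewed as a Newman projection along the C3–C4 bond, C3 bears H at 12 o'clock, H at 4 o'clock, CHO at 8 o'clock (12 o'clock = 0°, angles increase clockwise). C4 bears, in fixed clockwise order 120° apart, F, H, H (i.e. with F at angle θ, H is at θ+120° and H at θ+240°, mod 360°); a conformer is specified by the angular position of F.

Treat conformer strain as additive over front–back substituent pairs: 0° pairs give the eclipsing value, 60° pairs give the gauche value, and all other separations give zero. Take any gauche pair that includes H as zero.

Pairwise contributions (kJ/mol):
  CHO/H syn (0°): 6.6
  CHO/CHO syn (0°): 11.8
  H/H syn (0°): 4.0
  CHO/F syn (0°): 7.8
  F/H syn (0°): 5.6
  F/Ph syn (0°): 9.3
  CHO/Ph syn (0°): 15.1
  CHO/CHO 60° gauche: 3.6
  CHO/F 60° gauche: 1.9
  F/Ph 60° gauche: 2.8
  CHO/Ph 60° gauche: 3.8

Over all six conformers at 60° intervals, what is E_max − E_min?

16.2 kJ/mol

F at 0° (eclipsed): H(0°)/F(0°) eclipsed 5.6; H(120°)/H(120°) eclipsed 4.0; CHO(240°)/H(240°) eclipsed 6.6 → 16.2 kJ/mol.
F at 60° (staggered): no non-H gauche contacts → 0.0 kJ/mol.
F at 120° (eclipsed): H(0°)/H(0°) eclipsed 4.0; H(120°)/F(120°) eclipsed 5.6; CHO(240°)/H(240°) eclipsed 6.6 → 16.2 kJ/mol.
F at 180° (staggered): CHO(240°)/F(180°) gauche 1.9 → 1.9 kJ/mol.
F at 240° (eclipsed): H(0°)/H(0°) eclipsed 4.0; H(120°)/H(120°) eclipsed 4.0; CHO(240°)/F(240°) eclipsed 7.8 → 15.8 kJ/mol.
F at 300° (staggered): CHO(240°)/F(300°) gauche 1.9 → 1.9 kJ/mol.
Max at 0° (16.2 kJ/mol), min at 60° (0.0 kJ/mol); barrier = 16.2 kJ/mol.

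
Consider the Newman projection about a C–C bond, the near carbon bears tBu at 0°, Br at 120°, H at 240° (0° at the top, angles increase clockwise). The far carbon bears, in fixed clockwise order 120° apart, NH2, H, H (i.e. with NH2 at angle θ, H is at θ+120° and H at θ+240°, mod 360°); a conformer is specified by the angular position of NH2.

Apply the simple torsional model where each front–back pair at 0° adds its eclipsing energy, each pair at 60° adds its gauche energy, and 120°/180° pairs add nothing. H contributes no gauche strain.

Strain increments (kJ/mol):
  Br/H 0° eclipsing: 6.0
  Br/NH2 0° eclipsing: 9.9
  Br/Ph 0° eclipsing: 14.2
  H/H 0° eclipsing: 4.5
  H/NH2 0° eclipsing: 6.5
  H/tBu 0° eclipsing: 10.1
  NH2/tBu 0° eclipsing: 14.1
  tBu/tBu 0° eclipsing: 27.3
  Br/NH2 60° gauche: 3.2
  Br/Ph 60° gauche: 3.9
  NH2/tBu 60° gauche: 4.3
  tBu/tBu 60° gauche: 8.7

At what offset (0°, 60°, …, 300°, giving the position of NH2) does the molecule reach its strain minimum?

180°

NH2 at 0° is eclipsed. tBu at 0° is eclipsed with NH2 at 0° (14.1); Br at 120° is eclipsed with H at 120° (6.0); H at 240° is eclipsed with H at 240° (4.5). Total 24.6 kJ/mol.
NH2 at 60° is staggered. tBu at 0° is gauche with NH2 at 60° (4.3); Br at 120° is gauche with NH2 at 60° (3.2). Total 7.5 kJ/mol.
NH2 at 120° is eclipsed. tBu at 0° is eclipsed with H at 0° (10.1); Br at 120° is eclipsed with NH2 at 120° (9.9); H at 240° is eclipsed with H at 240° (4.5). Total 24.5 kJ/mol.
NH2 at 180° is staggered. Br at 120° is gauche with NH2 at 180° (3.2). Total 3.2 kJ/mol.
NH2 at 240° is eclipsed. tBu at 0° is eclipsed with H at 0° (10.1); Br at 120° is eclipsed with H at 120° (6.0); H at 240° is eclipsed with NH2 at 240° (6.5). Total 22.6 kJ/mol.
NH2 at 300° is staggered. tBu at 0° is gauche with NH2 at 300° (4.3). Total 4.3 kJ/mol.
The minimum (3.2 kJ/mol) occurs with NH2 at 180°.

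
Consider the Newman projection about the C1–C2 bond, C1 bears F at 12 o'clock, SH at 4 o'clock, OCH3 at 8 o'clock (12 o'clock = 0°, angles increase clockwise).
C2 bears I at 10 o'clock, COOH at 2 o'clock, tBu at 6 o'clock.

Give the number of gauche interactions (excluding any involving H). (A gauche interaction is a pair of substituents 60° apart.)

6

Non-H gauche pairs: F(0°)/I(300°); F(0°)/COOH(60°); SH(120°)/COOH(60°); SH(120°)/tBu(180°); OCH3(240°)/I(300°); OCH3(240°)/tBu(180°) — 6 interactions.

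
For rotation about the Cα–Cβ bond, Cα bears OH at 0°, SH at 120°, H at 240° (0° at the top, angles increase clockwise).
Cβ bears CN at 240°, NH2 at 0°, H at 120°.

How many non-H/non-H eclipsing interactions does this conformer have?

1

Non-H eclipsing pairs: OH(0°)/NH2(0°) — 1 interaction.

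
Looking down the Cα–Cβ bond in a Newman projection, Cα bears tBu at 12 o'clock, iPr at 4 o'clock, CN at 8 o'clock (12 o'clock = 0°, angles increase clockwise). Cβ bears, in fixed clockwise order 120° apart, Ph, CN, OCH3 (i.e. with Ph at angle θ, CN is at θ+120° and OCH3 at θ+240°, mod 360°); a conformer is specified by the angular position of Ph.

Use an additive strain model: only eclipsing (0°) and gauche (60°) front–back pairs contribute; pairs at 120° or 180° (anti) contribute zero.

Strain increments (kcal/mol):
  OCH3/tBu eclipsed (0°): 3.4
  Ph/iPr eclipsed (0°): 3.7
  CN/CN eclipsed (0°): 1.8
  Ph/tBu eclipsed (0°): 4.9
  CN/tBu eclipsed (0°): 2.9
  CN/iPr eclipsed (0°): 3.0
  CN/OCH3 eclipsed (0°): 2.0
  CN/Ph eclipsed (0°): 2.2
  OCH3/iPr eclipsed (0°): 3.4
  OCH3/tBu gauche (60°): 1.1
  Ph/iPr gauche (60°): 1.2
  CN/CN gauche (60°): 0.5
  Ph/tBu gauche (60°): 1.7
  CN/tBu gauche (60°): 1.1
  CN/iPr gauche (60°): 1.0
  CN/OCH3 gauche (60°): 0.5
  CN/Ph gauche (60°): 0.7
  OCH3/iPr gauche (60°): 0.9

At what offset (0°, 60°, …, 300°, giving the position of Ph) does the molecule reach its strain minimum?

Ph at 0° (eclipsed): tBu(0°)/Ph(0°) eclipsed 4.9; iPr(120°)/CN(120°) eclipsed 3.0; CN(240°)/OCH3(240°) eclipsed 2.0 → 9.9 kcal/mol.
Ph at 60° (staggered): tBu(0°)/Ph(60°) gauche 1.7; tBu(0°)/OCH3(300°) gauche 1.1; iPr(120°)/Ph(60°) gauche 1.2; iPr(120°)/CN(180°) gauche 1.0; CN(240°)/CN(180°) gauche 0.5; CN(240°)/OCH3(300°) gauche 0.5 → 6.0 kcal/mol.
Ph at 120° (eclipsed): tBu(0°)/OCH3(0°) eclipsed 3.4; iPr(120°)/Ph(120°) eclipsed 3.7; CN(240°)/CN(240°) eclipsed 1.8 → 8.9 kcal/mol.
Ph at 180° (staggered): tBu(0°)/CN(300°) gauche 1.1; tBu(0°)/OCH3(60°) gauche 1.1; iPr(120°)/Ph(180°) gauche 1.2; iPr(120°)/OCH3(60°) gauche 0.9; CN(240°)/Ph(180°) gauche 0.7; CN(240°)/CN(300°) gauche 0.5 → 5.5 kcal/mol.
Ph at 240° (eclipsed): tBu(0°)/CN(0°) eclipsed 2.9; iPr(120°)/OCH3(120°) eclipsed 3.4; CN(240°)/Ph(240°) eclipsed 2.2 → 8.5 kcal/mol.
Ph at 300° (staggered): tBu(0°)/Ph(300°) gauche 1.7; tBu(0°)/CN(60°) gauche 1.1; iPr(120°)/CN(60°) gauche 1.0; iPr(120°)/OCH3(180°) gauche 0.9; CN(240°)/Ph(300°) gauche 0.7; CN(240°)/OCH3(180°) gauche 0.5 → 5.9 kcal/mol.
The minimum (5.5 kcal/mol) occurs with Ph at 180°.

180°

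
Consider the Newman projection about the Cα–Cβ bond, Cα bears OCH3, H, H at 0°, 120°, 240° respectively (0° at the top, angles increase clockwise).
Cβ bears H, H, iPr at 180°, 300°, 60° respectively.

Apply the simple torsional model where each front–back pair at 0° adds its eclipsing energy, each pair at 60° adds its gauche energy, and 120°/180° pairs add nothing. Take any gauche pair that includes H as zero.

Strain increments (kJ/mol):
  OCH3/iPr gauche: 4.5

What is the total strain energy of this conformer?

This conformer (staggered): OCH3(0°)/iPr(60°) gauche 4.5 → 4.5 kJ/mol.

4.5 kJ/mol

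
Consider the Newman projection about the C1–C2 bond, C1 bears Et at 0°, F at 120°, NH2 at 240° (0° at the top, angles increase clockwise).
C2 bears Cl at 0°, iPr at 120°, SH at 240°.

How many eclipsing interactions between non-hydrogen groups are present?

3

Non-H eclipsing pairs: Et(0°)/Cl(0°); F(120°)/iPr(120°); NH2(240°)/SH(240°) — 3 interactions.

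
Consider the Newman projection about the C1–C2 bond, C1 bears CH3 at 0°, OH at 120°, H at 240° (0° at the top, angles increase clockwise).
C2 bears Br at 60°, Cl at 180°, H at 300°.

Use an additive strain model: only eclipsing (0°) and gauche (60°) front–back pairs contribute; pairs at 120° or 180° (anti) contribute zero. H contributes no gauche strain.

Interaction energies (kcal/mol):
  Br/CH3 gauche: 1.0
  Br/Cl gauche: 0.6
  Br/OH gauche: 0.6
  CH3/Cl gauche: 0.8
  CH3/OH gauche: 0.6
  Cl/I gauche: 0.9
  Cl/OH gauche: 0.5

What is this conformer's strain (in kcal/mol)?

This conformer (staggered): CH3–Br gauche, OH–Br gauche, OH–Cl gauche; 1.0 + 0.6 + 0.5 = 2.1 kcal/mol.

2.1 kcal/mol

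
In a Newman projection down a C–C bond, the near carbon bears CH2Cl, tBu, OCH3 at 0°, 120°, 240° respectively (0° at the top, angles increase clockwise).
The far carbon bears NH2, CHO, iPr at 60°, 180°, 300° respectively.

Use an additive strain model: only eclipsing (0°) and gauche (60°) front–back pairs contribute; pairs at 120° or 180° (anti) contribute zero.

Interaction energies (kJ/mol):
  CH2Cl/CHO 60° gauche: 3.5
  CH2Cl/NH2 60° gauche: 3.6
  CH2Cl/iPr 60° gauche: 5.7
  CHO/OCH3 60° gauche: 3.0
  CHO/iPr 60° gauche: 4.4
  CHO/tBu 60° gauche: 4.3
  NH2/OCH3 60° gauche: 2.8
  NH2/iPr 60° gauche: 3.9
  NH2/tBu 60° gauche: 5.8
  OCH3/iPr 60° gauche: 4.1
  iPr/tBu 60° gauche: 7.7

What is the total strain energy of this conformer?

26.5 kJ/mol

This conformer is staggered. CH2Cl at 0° is gauche with NH2 at 60° (3.6); CH2Cl at 0° is gauche with iPr at 300° (5.7); tBu at 120° is gauche with NH2 at 60° (5.8); tBu at 120° is gauche with CHO at 180° (4.3); OCH3 at 240° is gauche with CHO at 180° (3.0); OCH3 at 240° is gauche with iPr at 300° (4.1). Total 26.5 kJ/mol.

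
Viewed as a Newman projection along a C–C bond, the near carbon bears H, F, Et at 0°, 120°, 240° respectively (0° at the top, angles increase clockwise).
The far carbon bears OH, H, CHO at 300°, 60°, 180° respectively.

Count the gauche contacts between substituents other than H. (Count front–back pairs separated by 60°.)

Non-H gauche pairs: F(120°)/CHO(180°); Et(240°)/OH(300°); Et(240°)/CHO(180°) — 3 interactions.

3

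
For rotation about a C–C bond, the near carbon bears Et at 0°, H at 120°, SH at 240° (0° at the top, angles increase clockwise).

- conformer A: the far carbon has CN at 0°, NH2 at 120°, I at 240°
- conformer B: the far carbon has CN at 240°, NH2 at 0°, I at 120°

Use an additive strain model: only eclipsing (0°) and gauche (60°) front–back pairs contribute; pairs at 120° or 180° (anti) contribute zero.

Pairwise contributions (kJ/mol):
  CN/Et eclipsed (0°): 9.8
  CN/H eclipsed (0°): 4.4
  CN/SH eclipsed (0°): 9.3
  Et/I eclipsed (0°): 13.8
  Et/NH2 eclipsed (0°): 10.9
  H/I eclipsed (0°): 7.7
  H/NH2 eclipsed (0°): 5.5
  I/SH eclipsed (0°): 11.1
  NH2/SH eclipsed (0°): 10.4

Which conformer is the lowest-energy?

A (eclipsed): Et–CN eclipsed, H–NH2 eclipsed, SH–I eclipsed; 9.8 + 5.5 + 11.1 = 26.4 kJ/mol.
B (eclipsed): Et–NH2 eclipsed, H–I eclipsed, SH–CN eclipsed; 10.9 + 7.7 + 9.3 = 27.9 kJ/mol.
A has the lowest total (26.4 kJ/mol).

A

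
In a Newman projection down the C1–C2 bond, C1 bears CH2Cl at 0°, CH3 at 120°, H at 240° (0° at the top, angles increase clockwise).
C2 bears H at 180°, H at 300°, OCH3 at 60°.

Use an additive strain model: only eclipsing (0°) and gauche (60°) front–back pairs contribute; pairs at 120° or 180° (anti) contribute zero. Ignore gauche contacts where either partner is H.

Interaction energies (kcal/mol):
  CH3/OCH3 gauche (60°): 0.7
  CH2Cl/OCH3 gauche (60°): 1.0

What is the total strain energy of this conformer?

This conformer (staggered): CH2Cl(0°)/OCH3(60°) gauche 1.0; CH3(120°)/OCH3(60°) gauche 0.7 → 1.7 kcal/mol.

1.7 kcal/mol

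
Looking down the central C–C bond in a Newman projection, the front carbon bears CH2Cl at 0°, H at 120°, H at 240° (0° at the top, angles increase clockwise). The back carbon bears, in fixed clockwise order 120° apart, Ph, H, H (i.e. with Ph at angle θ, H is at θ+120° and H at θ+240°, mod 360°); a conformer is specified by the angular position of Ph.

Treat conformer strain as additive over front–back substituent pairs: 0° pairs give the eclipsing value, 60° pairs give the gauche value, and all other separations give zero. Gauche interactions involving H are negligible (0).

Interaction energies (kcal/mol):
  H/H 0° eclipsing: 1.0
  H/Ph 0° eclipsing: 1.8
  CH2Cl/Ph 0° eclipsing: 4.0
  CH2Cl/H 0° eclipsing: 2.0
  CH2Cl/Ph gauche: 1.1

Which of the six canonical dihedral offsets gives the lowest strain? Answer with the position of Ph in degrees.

Ph at 0° (eclipsed): CH2Cl(0°)/Ph(0°) eclipsed 4.0; H(120°)/H(120°) eclipsed 1.0; H(240°)/H(240°) eclipsed 1.0 → 6.0 kcal/mol.
Ph at 60° (staggered): CH2Cl(0°)/Ph(60°) gauche 1.1 → 1.1 kcal/mol.
Ph at 120° (eclipsed): CH2Cl(0°)/H(0°) eclipsed 2.0; H(120°)/Ph(120°) eclipsed 1.8; H(240°)/H(240°) eclipsed 1.0 → 4.8 kcal/mol.
Ph at 180° (staggered): no non-H gauche contacts → 0.0 kcal/mol.
Ph at 240° (eclipsed): CH2Cl(0°)/H(0°) eclipsed 2.0; H(120°)/H(120°) eclipsed 1.0; H(240°)/Ph(240°) eclipsed 1.8 → 4.8 kcal/mol.
Ph at 300° (staggered): CH2Cl(0°)/Ph(300°) gauche 1.1 → 1.1 kcal/mol.
The minimum (0.0 kcal/mol) occurs with Ph at 180°.

180°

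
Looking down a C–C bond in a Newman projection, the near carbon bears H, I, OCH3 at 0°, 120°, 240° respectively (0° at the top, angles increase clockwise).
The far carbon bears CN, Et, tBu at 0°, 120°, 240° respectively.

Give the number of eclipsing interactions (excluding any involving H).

Non-H eclipsing pairs: I(120°)/Et(120°); OCH3(240°)/tBu(240°) — 2 interactions.

2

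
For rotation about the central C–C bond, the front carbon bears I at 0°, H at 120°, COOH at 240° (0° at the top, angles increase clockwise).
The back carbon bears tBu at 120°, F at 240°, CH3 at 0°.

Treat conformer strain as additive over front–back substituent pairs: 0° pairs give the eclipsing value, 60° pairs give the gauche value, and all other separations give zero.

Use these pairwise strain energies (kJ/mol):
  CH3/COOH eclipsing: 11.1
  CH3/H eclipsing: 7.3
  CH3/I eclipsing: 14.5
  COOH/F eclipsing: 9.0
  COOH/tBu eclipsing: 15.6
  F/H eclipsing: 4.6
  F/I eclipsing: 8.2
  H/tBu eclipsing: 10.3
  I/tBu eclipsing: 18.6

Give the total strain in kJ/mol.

33.8 kJ/mol

This conformer (eclipsed): I–CH3 eclipsed, H–tBu eclipsed, COOH–F eclipsed; 14.5 + 10.3 + 9.0 = 33.8 kJ/mol.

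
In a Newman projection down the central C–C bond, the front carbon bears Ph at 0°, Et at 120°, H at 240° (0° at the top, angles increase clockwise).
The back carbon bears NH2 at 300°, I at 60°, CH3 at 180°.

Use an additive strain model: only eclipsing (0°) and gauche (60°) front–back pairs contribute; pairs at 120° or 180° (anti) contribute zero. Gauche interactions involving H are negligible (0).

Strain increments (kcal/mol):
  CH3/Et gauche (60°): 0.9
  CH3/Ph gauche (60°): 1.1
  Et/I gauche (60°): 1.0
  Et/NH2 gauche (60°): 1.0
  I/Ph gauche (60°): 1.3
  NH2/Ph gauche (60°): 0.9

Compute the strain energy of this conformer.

This conformer (staggered): Ph(0°)/NH2(300°) gauche 0.9; Ph(0°)/I(60°) gauche 1.3; Et(120°)/I(60°) gauche 1.0; Et(120°)/CH3(180°) gauche 0.9 → 4.1 kcal/mol.

4.1 kcal/mol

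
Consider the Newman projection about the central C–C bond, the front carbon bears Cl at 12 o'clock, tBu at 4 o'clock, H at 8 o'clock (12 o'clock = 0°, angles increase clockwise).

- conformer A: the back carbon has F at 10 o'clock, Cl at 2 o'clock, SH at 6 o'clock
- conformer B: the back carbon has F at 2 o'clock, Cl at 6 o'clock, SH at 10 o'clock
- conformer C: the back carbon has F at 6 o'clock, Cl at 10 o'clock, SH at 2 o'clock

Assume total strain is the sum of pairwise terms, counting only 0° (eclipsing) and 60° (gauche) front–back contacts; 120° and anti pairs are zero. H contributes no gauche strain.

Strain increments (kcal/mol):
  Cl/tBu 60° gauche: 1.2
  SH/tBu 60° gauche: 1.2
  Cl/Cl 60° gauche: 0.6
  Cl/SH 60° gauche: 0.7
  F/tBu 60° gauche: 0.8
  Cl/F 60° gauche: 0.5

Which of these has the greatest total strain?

A (staggered): Cl–F gauche, Cl–Cl gauche, tBu–Cl gauche, tBu–SH gauche; 0.5 + 0.6 + 1.2 + 1.2 = 3.5 kcal/mol.
B (staggered): Cl–F gauche, Cl–SH gauche, tBu–F gauche, tBu–Cl gauche; 0.5 + 0.7 + 0.8 + 1.2 = 3.2 kcal/mol.
C (staggered): Cl–Cl gauche, Cl–SH gauche, tBu–F gauche, tBu–SH gauche; 0.6 + 0.7 + 0.8 + 1.2 = 3.3 kcal/mol.
A has the highest total (3.5 kcal/mol).

A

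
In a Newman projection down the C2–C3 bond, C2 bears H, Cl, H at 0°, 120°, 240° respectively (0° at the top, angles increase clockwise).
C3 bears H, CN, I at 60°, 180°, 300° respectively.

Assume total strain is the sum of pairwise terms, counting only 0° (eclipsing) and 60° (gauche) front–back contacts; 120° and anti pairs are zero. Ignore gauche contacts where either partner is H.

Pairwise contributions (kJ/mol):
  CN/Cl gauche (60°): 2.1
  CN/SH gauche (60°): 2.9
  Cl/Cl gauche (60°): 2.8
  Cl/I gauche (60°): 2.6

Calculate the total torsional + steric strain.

2.1 kJ/mol

This conformer (staggered): Cl(120°)/CN(180°) gauche 2.1 → 2.1 kJ/mol.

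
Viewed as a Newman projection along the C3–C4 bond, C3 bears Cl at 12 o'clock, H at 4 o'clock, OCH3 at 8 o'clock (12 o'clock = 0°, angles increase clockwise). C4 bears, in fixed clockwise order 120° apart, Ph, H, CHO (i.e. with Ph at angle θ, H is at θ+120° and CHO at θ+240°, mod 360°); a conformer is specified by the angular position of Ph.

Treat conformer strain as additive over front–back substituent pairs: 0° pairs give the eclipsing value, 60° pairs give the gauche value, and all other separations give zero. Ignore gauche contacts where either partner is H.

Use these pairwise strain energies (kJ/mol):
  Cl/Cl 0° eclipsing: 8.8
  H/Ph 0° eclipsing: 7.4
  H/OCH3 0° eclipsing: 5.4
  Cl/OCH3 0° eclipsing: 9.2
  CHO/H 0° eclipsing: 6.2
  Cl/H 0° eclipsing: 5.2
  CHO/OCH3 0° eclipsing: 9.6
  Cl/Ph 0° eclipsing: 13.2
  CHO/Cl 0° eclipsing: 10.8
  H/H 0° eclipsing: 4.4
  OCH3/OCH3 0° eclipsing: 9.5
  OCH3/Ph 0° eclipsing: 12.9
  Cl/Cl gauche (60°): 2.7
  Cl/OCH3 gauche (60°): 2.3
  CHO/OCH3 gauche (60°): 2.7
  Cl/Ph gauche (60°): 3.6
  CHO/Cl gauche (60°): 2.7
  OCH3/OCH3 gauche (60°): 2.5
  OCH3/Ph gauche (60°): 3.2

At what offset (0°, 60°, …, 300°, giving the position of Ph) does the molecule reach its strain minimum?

Ph at 0° (eclipsed): Cl(0°)/Ph(0°) eclipsed 13.2; H(120°)/H(120°) eclipsed 4.4; OCH3(240°)/CHO(240°) eclipsed 9.6 → 27.2 kJ/mol.
Ph at 60° (staggered): Cl(0°)/Ph(60°) gauche 3.6; Cl(0°)/CHO(300°) gauche 2.7; OCH3(240°)/CHO(300°) gauche 2.7 → 9.0 kJ/mol.
Ph at 120° (eclipsed): Cl(0°)/CHO(0°) eclipsed 10.8; H(120°)/Ph(120°) eclipsed 7.4; OCH3(240°)/H(240°) eclipsed 5.4 → 23.6 kJ/mol.
Ph at 180° (staggered): Cl(0°)/CHO(60°) gauche 2.7; OCH3(240°)/Ph(180°) gauche 3.2 → 5.9 kJ/mol.
Ph at 240° (eclipsed): Cl(0°)/H(0°) eclipsed 5.2; H(120°)/CHO(120°) eclipsed 6.2; OCH3(240°)/Ph(240°) eclipsed 12.9 → 24.3 kJ/mol.
Ph at 300° (staggered): Cl(0°)/Ph(300°) gauche 3.6; OCH3(240°)/Ph(300°) gauche 3.2; OCH3(240°)/CHO(180°) gauche 2.7 → 9.5 kJ/mol.
The minimum (5.9 kJ/mol) occurs with Ph at 180°.

180°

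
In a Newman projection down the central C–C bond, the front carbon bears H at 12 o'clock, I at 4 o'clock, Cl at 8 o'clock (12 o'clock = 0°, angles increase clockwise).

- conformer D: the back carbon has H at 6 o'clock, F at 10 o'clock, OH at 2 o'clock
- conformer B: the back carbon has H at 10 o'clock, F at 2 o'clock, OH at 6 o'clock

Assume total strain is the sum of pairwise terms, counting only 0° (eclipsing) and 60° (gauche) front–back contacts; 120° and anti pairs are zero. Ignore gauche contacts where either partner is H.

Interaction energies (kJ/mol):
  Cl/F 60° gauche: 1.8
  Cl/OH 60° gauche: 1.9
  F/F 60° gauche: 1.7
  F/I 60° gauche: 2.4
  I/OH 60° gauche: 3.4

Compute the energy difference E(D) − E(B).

-2.5 kJ/mol

D (staggered): I(120°)/OH(60°) gauche 3.4; Cl(240°)/F(300°) gauche 1.8 → 5.2 kJ/mol.
B (staggered): I(120°)/F(60°) gauche 2.4; I(120°)/OH(180°) gauche 3.4; Cl(240°)/OH(180°) gauche 1.9 → 7.7 kJ/mol.
E(D) − E(B) = 5.2 − 7.7 = -2.5 kJ/mol.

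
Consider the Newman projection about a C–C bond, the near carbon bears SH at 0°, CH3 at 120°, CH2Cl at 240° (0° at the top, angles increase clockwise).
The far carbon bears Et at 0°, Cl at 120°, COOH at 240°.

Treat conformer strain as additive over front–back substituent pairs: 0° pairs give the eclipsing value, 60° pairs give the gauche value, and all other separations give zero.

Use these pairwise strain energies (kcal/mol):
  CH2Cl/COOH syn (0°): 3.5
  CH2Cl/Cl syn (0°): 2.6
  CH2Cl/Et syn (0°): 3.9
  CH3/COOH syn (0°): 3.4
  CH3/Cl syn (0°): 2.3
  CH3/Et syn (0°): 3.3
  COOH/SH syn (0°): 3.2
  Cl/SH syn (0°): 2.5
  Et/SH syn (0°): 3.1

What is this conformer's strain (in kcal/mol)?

8.9 kcal/mol

This conformer (eclipsed): SH–Et eclipsed, CH3–Cl eclipsed, CH2Cl–COOH eclipsed; 3.1 + 2.3 + 3.5 = 8.9 kcal/mol.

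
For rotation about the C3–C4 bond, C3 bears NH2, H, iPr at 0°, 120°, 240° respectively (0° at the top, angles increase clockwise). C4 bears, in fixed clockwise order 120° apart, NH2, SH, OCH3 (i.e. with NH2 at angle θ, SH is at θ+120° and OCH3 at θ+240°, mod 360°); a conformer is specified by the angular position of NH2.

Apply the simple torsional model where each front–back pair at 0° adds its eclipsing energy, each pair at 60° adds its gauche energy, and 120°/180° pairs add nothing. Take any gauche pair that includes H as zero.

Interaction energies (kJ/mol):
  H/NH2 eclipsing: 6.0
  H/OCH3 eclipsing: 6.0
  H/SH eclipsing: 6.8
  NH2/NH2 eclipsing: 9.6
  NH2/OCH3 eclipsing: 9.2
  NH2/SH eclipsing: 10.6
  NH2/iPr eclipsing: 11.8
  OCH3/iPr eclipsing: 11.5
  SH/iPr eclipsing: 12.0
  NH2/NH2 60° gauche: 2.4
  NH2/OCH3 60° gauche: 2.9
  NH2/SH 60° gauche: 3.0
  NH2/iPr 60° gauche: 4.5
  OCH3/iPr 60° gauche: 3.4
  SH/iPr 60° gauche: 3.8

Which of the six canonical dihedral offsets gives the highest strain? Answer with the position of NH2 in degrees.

NH2 at 0° (eclipsed): NH2(0°)/NH2(0°) eclipsed 9.6; H(120°)/SH(120°) eclipsed 6.8; iPr(240°)/OCH3(240°) eclipsed 11.5 → 27.9 kJ/mol.
NH2 at 60° (staggered): NH2(0°)/NH2(60°) gauche 2.4; NH2(0°)/OCH3(300°) gauche 2.9; iPr(240°)/SH(180°) gauche 3.8; iPr(240°)/OCH3(300°) gauche 3.4 → 12.5 kJ/mol.
NH2 at 120° (eclipsed): NH2(0°)/OCH3(0°) eclipsed 9.2; H(120°)/NH2(120°) eclipsed 6.0; iPr(240°)/SH(240°) eclipsed 12.0 → 27.2 kJ/mol.
NH2 at 180° (staggered): NH2(0°)/SH(300°) gauche 3.0; NH2(0°)/OCH3(60°) gauche 2.9; iPr(240°)/NH2(180°) gauche 4.5; iPr(240°)/SH(300°) gauche 3.8 → 14.2 kJ/mol.
NH2 at 240° (eclipsed): NH2(0°)/SH(0°) eclipsed 10.6; H(120°)/OCH3(120°) eclipsed 6.0; iPr(240°)/NH2(240°) eclipsed 11.8 → 28.4 kJ/mol.
NH2 at 300° (staggered): NH2(0°)/NH2(300°) gauche 2.4; NH2(0°)/SH(60°) gauche 3.0; iPr(240°)/NH2(300°) gauche 4.5; iPr(240°)/OCH3(180°) gauche 3.4 → 13.3 kJ/mol.
The maximum (28.4 kJ/mol) occurs with NH2 at 240°.

240°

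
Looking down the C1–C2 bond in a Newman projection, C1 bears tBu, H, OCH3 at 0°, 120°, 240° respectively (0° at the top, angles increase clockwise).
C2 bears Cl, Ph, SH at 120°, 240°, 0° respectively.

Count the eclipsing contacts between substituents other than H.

2

Non-H eclipsing pairs: tBu(0°)/SH(0°); OCH3(240°)/Ph(240°) — 2 interactions.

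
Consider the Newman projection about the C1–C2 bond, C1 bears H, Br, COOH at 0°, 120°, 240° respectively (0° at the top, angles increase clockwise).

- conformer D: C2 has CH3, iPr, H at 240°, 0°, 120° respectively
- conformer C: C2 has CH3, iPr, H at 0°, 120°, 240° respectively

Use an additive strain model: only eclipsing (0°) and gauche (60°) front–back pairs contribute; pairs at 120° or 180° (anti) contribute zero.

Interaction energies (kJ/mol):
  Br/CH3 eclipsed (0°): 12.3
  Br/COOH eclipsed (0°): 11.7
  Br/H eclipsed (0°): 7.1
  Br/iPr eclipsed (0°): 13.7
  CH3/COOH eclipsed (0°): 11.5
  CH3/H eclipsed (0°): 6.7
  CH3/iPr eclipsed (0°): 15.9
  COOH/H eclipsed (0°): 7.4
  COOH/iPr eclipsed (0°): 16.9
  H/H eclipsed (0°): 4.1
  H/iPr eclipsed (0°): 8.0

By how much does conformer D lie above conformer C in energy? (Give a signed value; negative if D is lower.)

-1.2 kJ/mol

D (eclipsed): H–iPr eclipsed, Br–H eclipsed, COOH–CH3 eclipsed; 8.0 + 7.1 + 11.5 = 26.6 kJ/mol.
C (eclipsed): H–CH3 eclipsed, Br–iPr eclipsed, COOH–H eclipsed; 6.7 + 13.7 + 7.4 = 27.8 kJ/mol.
E(D) − E(C) = 26.6 − 27.8 = -1.2 kJ/mol.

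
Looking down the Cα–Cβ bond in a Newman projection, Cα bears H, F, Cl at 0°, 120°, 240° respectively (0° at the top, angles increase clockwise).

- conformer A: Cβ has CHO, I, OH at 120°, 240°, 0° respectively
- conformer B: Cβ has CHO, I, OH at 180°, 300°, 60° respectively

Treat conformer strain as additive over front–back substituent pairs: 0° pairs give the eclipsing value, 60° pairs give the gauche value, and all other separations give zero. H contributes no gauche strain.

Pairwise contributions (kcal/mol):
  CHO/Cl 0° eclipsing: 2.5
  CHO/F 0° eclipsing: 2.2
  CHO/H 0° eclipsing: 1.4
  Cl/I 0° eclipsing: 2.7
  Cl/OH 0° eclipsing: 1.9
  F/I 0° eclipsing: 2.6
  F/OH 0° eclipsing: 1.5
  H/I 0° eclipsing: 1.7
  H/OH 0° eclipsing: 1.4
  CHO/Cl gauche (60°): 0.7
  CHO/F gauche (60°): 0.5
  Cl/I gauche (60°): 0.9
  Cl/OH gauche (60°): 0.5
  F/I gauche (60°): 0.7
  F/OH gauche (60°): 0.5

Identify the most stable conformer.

B

A (eclipsed): H–OH eclipsed, F–CHO eclipsed, Cl–I eclipsed; 1.4 + 2.2 + 2.7 = 6.3 kcal/mol.
B (staggered): F–CHO gauche, F–OH gauche, Cl–CHO gauche, Cl–I gauche; 0.5 + 0.5 + 0.7 + 0.9 = 2.6 kcal/mol.
B has the lowest total (2.6 kcal/mol).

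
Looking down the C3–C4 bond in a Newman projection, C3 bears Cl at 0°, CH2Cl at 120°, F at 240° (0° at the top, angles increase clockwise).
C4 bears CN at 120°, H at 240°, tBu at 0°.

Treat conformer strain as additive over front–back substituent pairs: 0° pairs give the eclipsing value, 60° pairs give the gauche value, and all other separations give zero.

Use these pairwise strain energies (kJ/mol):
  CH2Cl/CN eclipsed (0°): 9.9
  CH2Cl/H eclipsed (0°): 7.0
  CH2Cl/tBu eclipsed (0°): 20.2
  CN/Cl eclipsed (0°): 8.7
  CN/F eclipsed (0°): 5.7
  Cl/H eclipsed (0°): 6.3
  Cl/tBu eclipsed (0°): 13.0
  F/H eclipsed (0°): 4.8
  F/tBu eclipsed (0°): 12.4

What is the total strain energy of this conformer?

27.7 kJ/mol

This conformer (eclipsed): Cl–tBu eclipsed, CH2Cl–CN eclipsed, F–H eclipsed; 13.0 + 9.9 + 4.8 = 27.7 kJ/mol.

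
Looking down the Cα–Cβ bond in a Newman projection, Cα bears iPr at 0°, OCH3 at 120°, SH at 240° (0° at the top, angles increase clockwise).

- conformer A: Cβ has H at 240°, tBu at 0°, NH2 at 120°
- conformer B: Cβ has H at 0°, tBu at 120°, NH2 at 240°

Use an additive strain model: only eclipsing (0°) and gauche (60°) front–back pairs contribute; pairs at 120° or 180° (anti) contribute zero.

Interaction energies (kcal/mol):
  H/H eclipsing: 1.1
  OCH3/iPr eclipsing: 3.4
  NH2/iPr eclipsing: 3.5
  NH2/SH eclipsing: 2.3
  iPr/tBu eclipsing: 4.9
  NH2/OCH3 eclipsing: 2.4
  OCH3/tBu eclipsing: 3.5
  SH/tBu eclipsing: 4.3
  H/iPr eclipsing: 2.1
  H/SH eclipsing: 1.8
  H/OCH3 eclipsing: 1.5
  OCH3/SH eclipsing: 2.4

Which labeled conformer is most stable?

B

A (eclipsed): iPr(0°)/tBu(0°) eclipsed 4.9; OCH3(120°)/NH2(120°) eclipsed 2.4; SH(240°)/H(240°) eclipsed 1.8 → 9.1 kcal/mol.
B (eclipsed): iPr(0°)/H(0°) eclipsed 2.1; OCH3(120°)/tBu(120°) eclipsed 3.5; SH(240°)/NH2(240°) eclipsed 2.3 → 7.9 kcal/mol.
B has the lowest total (7.9 kcal/mol).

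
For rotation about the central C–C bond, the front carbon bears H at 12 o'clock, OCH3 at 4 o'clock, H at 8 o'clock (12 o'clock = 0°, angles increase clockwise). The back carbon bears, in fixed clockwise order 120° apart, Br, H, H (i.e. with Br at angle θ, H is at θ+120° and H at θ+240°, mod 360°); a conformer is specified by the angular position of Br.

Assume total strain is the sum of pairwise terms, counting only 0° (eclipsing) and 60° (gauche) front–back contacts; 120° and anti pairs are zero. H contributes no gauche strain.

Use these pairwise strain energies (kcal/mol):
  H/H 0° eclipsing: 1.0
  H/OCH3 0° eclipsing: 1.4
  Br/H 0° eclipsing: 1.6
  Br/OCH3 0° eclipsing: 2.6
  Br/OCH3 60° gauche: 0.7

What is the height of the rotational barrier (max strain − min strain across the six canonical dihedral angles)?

4.6 kcal/mol

Br at 0° (eclipsed): H–Br eclipsed, OCH3–H eclipsed, H–H eclipsed; 1.6 + 1.4 + 1.0 = 4.0 kcal/mol.
Br at 60° (staggered): OCH3–Br gauche; 0.7 = 0.7 kcal/mol.
Br at 120° (eclipsed): H–H eclipsed, OCH3–Br eclipsed, H–H eclipsed; 1.0 + 2.6 + 1.0 = 4.6 kcal/mol.
Br at 180° (staggered): OCH3–Br gauche; 0.7 = 0.7 kcal/mol.
Br at 240° (eclipsed): H–H eclipsed, OCH3–H eclipsed, H–Br eclipsed; 1.0 + 1.4 + 1.6 = 4.0 kcal/mol.
Br at 300° (staggered): no non-H gauche contacts → 0.0 kcal/mol.
Max at 120° (4.6 kcal/mol), min at 300° (0.0 kcal/mol); barrier = 4.6 kcal/mol.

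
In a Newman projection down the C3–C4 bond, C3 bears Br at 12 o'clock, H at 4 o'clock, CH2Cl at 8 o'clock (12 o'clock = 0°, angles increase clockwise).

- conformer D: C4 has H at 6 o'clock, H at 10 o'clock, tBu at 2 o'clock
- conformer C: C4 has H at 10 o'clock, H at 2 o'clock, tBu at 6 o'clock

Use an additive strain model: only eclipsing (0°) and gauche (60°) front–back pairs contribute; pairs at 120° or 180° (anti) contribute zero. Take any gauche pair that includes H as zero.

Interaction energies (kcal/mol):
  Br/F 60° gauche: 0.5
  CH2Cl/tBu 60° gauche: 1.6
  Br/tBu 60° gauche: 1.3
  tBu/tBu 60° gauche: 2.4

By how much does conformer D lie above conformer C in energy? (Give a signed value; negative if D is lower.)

-0.3 kcal/mol

D (staggered): Br–tBu gauche; 1.3 = 1.3 kcal/mol.
C (staggered): CH2Cl–tBu gauche; 1.6 = 1.6 kcal/mol.
E(D) − E(C) = 1.3 − 1.6 = -0.3 kcal/mol.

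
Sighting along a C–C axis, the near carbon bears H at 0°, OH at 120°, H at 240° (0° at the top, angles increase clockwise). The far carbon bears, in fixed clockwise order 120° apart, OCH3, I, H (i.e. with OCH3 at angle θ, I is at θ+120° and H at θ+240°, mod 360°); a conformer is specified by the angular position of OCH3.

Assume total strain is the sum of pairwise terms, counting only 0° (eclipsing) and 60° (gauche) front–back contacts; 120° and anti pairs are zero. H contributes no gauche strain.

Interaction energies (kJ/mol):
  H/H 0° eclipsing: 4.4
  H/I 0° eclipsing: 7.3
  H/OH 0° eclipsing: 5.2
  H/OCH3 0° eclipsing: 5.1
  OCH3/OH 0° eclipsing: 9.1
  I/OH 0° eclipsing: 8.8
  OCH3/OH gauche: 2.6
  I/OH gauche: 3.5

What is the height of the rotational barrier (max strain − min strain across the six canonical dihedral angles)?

18.2 kJ/mol

OCH3 at 0° (eclipsed): H(0°)/OCH3(0°) eclipsed 5.1; OH(120°)/I(120°) eclipsed 8.8; H(240°)/H(240°) eclipsed 4.4 → 18.3 kJ/mol.
OCH3 at 60° (staggered): OH(120°)/OCH3(60°) gauche 2.6; OH(120°)/I(180°) gauche 3.5 → 6.1 kJ/mol.
OCH3 at 120° (eclipsed): H(0°)/H(0°) eclipsed 4.4; OH(120°)/OCH3(120°) eclipsed 9.1; H(240°)/I(240°) eclipsed 7.3 → 20.8 kJ/mol.
OCH3 at 180° (staggered): OH(120°)/OCH3(180°) gauche 2.6 → 2.6 kJ/mol.
OCH3 at 240° (eclipsed): H(0°)/I(0°) eclipsed 7.3; OH(120°)/H(120°) eclipsed 5.2; H(240°)/OCH3(240°) eclipsed 5.1 → 17.6 kJ/mol.
OCH3 at 300° (staggered): OH(120°)/I(60°) gauche 3.5 → 3.5 kJ/mol.
Max at 120° (20.8 kJ/mol), min at 180° (2.6 kJ/mol); barrier = 18.2 kJ/mol.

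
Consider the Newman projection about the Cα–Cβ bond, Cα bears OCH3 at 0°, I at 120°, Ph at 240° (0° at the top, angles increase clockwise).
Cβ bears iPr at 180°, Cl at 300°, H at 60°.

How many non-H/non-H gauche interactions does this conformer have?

4

Non-H gauche pairs: OCH3(0°)/Cl(300°); I(120°)/iPr(180°); Ph(240°)/iPr(180°); Ph(240°)/Cl(300°) — 4 interactions.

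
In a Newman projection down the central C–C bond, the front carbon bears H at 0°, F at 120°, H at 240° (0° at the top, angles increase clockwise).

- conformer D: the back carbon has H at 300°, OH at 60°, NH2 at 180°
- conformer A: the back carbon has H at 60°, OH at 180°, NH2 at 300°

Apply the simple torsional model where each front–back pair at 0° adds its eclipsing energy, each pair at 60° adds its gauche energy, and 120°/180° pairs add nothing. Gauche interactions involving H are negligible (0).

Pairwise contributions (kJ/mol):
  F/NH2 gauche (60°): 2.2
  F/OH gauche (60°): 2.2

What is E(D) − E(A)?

+2.2 kJ/mol

D is staggered. F at 120° is gauche with OH at 60° (2.2); F at 120° is gauche with NH2 at 180° (2.2). Total 4.4 kJ/mol.
A is staggered. F at 120° is gauche with OH at 180° (2.2). Total 2.2 kJ/mol.
E(D) − E(A) = 4.4 − 2.2 = +2.2 kJ/mol.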